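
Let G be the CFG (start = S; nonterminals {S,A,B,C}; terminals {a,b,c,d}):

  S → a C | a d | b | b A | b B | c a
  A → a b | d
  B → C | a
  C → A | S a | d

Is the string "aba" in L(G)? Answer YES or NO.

CNF form of G:
  S -> T0 C | T0 T2 | T1 A | T1 B | T3 T0 | b
  A -> T0 T1 | d
  B -> S T0 | T0 T1 | a | d
  C -> S T0 | T0 T1 | d
  T0 -> a
  T1 -> b
  T2 -> d
  T3 -> c

Fill CYK table bottom-up:
  [0..0]={B,T0}  "a"  orig:{B}
  [1..1]={S,T1}  "b"  orig:{S}
  [2..2]={B,T0}  "a"  orig:{B}
  [0..1]={A,B,C}  "ab"
  [1..2]={B,C,S}  "ba"
  [0..2]={S}  "aba"

S ∈ T[0,2] ⇒ YES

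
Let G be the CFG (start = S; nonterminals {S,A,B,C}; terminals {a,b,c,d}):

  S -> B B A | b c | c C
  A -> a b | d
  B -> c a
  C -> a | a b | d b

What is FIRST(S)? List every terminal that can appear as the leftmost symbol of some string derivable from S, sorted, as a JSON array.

Compute FIRST by fixpoint:
round 1:
  A via A→a b: +{a}
  A via A→d: +{d}
  B via B→c a: +{c}
  C via C→a: +{a}
  C via C→d b: +{d}
  S via S→B B A: +{c}
  S via S→b c: +{b}
  S: {b,c}  A: {a,d}  B: {c}  C: {a,d}
round 2: (stable)
  S: {b,c}  A: {a,d}  B: {c}  C: {a,d}

FIRST(S) = ["b", "c"]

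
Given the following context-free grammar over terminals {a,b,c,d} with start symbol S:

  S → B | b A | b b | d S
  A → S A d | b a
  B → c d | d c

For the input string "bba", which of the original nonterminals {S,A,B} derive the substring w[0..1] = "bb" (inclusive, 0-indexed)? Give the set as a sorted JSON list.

CNF form of G:
  S -> T0 S | T0 T3 | T1 A | T1 T1 | T3 T0
  A -> S X4 | T1 T2
  B -> T0 T3 | T3 T0
  T0 -> d
  T1 -> b
  T2 -> a
  T3 -> c
  X4 -> A T0

Fill CYK table bottom-up — only the sub-triangle for w[0..1]:
  cell(0,0) b: {T1}  orig:{}
  cell(1,1) b: {T1}  orig:{}
  cell(0,1) bb: {S}

Original NTs in T[0,1] deriving "bb": ["S"]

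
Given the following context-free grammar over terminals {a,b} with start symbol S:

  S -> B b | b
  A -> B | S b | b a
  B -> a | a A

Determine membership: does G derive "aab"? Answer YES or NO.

Convert to CNF:
  S -> B T0 | b
  A -> S T0 | T0 T1 | T1 A | a
  B -> T1 A | a
  T0 -> b
  T1 -> a

CYK table (by increasing span):
  [0..0]={A,B,T1}  "a"  orig:{A,B}
  [1..1]={A,B,T1}  "a"  orig:{A,B}
  [2..2]={S,T0}  "b"  orig:{S}
  [0..1]={A,B}  "aa"
  [1..2]={S}  "ab"
  [0..2]={S}  "aab"

S ∈ T[0,2] ⇒ YES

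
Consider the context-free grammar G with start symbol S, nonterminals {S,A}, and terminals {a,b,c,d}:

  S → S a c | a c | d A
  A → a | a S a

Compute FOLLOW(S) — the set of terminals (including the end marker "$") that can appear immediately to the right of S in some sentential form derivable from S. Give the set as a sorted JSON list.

FIRST iteration:
pass 1:
  A via A→a: +{a}
  S via S→a c: +{a}
  S via S→d A: +{d}
  FIRST[S]={a,d}  FIRST[A]={a}
pass 2: — fixpoint
  FIRST[S]={a,d}  FIRST[A]={a}

FOLLOW sets:
initialize: $ ∈ FOLLOW(S)
[1]
  A→a S a: FOLLOW(S) ⊇ FIRST(a) = {a}; new: +{a}
  S→d A: FOLLOW(A) ⊇ FOLLOW(S) ⊇ {$,a}; new: +{$,a}
  S: {$,a}  A: {$,a}
[2] (stable)
  S: {$,a}  A: {$,a}

FOLLOW(S) = ["$", "a"]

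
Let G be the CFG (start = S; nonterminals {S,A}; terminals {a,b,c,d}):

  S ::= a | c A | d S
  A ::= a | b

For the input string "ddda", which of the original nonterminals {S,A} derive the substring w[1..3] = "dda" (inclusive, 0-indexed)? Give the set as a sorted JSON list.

Convert to CNF:
  S -> T0 A | T1 S | a
  A -> a | b
  T0 -> c
  T1 -> d

CYK fill, restricted to cells inside w[1..3]:
  [1..1]={T1}  "d"  orig:{}
  [2..2]={T1}  "d"  orig:{}
  [3..3]={A,S}  "a"
  [1..2]=∅  "dd"
  [2..3]={S}  "da"
  [1..3]={S}  "dda"

Original NTs in T[1,3] deriving "dda": ["S"]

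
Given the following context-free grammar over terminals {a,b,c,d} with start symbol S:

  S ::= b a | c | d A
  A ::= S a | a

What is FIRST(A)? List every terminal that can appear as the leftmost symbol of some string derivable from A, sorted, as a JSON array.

Compute FIRST by fixpoint:
round 1:
  A via A→a: +{a}
  S via S→b a: +{b}
  S via S→c: +{c}
  S via S→d A: +{d}
  FIRST(S)={b,c,d}  FIRST(A)={a}
round 2:
  A via A→S a: +{b,c,d}
  FIRST(S)={b,c,d}  FIRST(A)={a,b,c,d}
round 3: (no change)
  FIRST(S)={b,c,d}  FIRST(A)={a,b,c,d}

FIRST(A) = ["a", "b", "c", "d"]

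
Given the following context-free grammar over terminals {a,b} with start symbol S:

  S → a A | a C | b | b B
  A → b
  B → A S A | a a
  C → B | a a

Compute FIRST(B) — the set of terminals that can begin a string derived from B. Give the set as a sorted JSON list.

Compute FIRST by fixpoint:
iter 1:
  A via A→b: +{b}
  B via B→A S A: +{b}
  B via B→a a: +{a}
  C via C→B: +{a,b}
  S via S→a A: +{a}
  S via S→b: +{b}
  S: {a,b}  A: {b}  B: {a,b}  C: {a,b}
iter 2: (stable)
  S: {a,b}  A: {b}  B: {a,b}  C: {a,b}

FIRST(B) = ["a", "b"]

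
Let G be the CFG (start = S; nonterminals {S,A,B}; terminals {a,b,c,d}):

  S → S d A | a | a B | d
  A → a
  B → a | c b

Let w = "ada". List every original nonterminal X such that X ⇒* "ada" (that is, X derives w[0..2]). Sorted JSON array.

Convert to CNF:
  S -> S X4 | T3 B | a | d
  A -> a
  B -> T0 T1 | a
  T0 -> c
  T1 -> b
  T2 -> d
  T3 -> a
  X4 -> T2 A

CYK fill (cells [i..j] with 0 ≤ i ≤ j ≤ 2 only):
  [0..0]={A,B,S,T3}  "a"  orig:{A,B,S}
  [1..1]={S,T2}  "d"  orig:{S}
  [2..2]={A,B,S,T3}  "a"  orig:{A,B,S}
  [0..1]=∅  "ad"
  [1..2]={X4}  "da"  orig:{}
  [0..2]={S}  "ada"

Original NTs in T[0,2] deriving "ada": ["S"]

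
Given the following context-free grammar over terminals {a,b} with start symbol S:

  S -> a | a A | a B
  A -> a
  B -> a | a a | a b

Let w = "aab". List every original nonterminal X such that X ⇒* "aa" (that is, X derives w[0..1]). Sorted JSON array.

Convert to CNF:
  S -> T0 A | T0 B | a
  A -> a
  B -> T0 T0 | T0 T1 | a
  T0 -> a
  T1 -> b

CYK table (by increasing span) (cells [i..j] with 0 ≤ i ≤ j ≤ 1 only):
  cell(0,0) a: {A,B,S,T0}  orig:{A,B,S}
  cell(1,1) a: {A,B,S,T0}  orig:{A,B,S}
  cell(0,1) aa: {B,S}

Original NTs in T[0,1] deriving "aa": ["B", "S"]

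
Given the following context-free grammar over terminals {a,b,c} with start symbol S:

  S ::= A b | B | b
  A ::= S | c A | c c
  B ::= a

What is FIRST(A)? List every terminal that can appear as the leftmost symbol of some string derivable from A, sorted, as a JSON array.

FIRST sets, iterate to fixpoint:
[1]
  A via A→c A: +{c}
  B via B→a: +{a}
  S via S→A b: +{c}
  S via S→B: +{a}
  S via S→b: +{b}
  FIRST[S]={a,b,c}  FIRST[A]={c}  FIRST[B]={a}
[2]
  A via A→S: +{a,b}
  FIRST[S]={a,b,c}  FIRST[A]={a,b,c}  FIRST[B]={a}
[3] (stable)
  FIRST[S]={a,b,c}  FIRST[A]={a,b,c}  FIRST[B]={a}

FIRST(A) = ["a", "b", "c"]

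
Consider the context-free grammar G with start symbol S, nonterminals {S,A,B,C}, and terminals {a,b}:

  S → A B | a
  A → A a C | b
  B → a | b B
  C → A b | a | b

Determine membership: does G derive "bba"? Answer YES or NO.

Convert to CNF:
  S -> A B | a
  A -> A X2 | b
  B -> T1 B | a
  C -> A T1 | a | b
  T0 -> a
  T1 -> b
  X2 -> T0 C

CYK table (by increasing span):
  cell(0,0) b: {A,C,T1}  orig:{A,C}
  cell(1,1) b: {A,C,T1}  orig:{A,C}
  cell(2,2) a: {B,C,S,T0}  orig:{B,C,S}
  cell(0,1) bb: {C}
  cell(1,2) ba: {B,S}
  cell(0,2) bba: {B,S}

S ∈ T[0,2] ⇒ YES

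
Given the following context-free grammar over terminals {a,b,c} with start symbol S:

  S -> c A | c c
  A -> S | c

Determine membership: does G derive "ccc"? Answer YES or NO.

Convert to CNF:
  S -> T0 A | T0 T0
  A -> T0 A | T0 T0 | c
  T0 -> c

Fill CYK table bottom-up:
  T[0,0] 'c' = {A,T0}  orig:{A}
  T[1,1] 'c' = {A,T0}  orig:{A}
  T[2,2] 'c' = {A,T0}  orig:{A}
  T[0,1] 'cc' = {A,S}
  T[1,2] 'cc' = {A,S}
  T[0,2] 'ccc' = {A,S}

S ∈ T[0,2] ⇒ YES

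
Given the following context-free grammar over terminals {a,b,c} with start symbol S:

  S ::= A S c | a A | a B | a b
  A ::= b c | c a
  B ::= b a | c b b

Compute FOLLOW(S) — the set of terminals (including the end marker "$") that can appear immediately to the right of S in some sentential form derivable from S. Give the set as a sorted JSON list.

FIRST sets, iterate to fixpoint:
[1]
  A via A→b c: +{b}
  A via A→c a: +{c}
  B via B→b a: +{b}
  B via B→c b b: +{c}
  S via S→A S c: +{b,c}
  S via S→a A: +{a}
  S: {a,b,c}  A: {b,c}  B: {b,c}
[2] (stable)
  S: {a,b,c}  A: {b,c}  B: {b,c}

FOLLOW iteration:
seed FOLLOW(S) with $
pass 1:
  S→A S c: FOLLOW(A) ⊇ FIRST(S) = {a,b,c}; new: +{a,b,c}
  S→A S c: FOLLOW(S) ⊇ FIRST(c) = {c}; new: +{c}
  S→a A: FOLLOW(A) ⊇ FOLLOW(S) ⊇ {$,c}; new: +{$}
  S→a B: FOLLOW(B) ⊇ FOLLOW(S) ⊇ {$,c}; new: +{$,c}
  FOLLOW[S]={$,c}  FOLLOW[A]={$,a,b,c}  FOLLOW[B]={$,c}
pass 2: — fixpoint
  FOLLOW[S]={$,c}  FOLLOW[A]={$,a,b,c}  FOLLOW[B]={$,c}

FOLLOW(S) = ["$", "c"]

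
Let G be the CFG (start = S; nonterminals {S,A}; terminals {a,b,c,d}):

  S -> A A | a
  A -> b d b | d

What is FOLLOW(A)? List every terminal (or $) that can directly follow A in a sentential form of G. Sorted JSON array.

FIRST sets, iterate to fixpoint:
round 1:
  A via A→b d b: +{b}
  A via A→d: +{d}
  S via S→A A: +{b,d}
  S via S→a: +{a}
  FIRST[S]={a,b,d}  FIRST[A]={b,d}
round 2: (no change)
  FIRST[S]={a,b,d}  FIRST[A]={b,d}

FOLLOW iteration:
seed FOLLOW(S) with $
round 1:
  S→A A: FOLLOW(A) ⊇ FIRST(A) = {b,d}; new: +{b,d}
  S→A A: FOLLOW(A) ⊇ FOLLOW(S) ⊇ {$}; new: +{$}
  S: {$}  A: {$,b,d}
round 2: — fixpoint
  S: {$}  A: {$,b,d}

FOLLOW(A) = ["$", "b", "d"]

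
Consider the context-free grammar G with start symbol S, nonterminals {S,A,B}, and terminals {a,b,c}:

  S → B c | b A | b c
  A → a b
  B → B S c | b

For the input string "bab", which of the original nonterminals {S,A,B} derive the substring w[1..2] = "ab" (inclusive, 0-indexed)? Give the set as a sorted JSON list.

Convert to CNF:
  S -> B T2 | T1 A | T1 T2
  A -> T0 T1
  B -> B X3 | b
  T0 -> a
  T1 -> b
  T2 -> c
  X3 -> S T2

CYK table (by increasing span) — only the sub-triangle for w[1..2]:
  cell(1,1) a: {T0}  orig:{}
  cell(2,2) b: {B,T1}  orig:{B}
  cell(1,2) ab: {A}

Original NTs in T[1,2] deriving "ab": ["A"]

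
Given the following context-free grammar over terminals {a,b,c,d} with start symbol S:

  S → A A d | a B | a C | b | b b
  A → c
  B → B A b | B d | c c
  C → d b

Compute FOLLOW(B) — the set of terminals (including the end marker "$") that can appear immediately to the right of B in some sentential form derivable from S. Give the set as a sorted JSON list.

FIRST sets, iterate to fixpoint:
round 1:
  A via A→c: +{c}
  B via B→c c: +{c}
  C via C→d b: +{d}
  S via S→A A d: +{c}
  S via S→a B: +{a}
  S via S→b: +{b}
  FIRST[S]={a,b,c}  FIRST[A]={c}  FIRST[B]={c}  FIRST[C]={d}
round 2: done
  FIRST[S]={a,b,c}  FIRST[A]={c}  FIRST[B]={c}  FIRST[C]={d}

FOLLOW sets:
seed FOLLOW(S) with $
round 1:
  B→B A b: FOLLOW(B) ⊇ FIRST(A) = {c}; new: +{c}
  B→B A b: FOLLOW(A) ⊇ FIRST(b) = {b}; new: +{b}
  B→B d: FOLLOW(B) ⊇ FIRST(d) = {d}; new: +{d}
  S→A A d: FOLLOW(A) ⊇ FIRST(A) = {c}; new: +{c}
  S→A A d: FOLLOW(A) ⊇ FIRST(d) = {d}; new: +{d}
  S→a B: FOLLOW(B) ⊇ FOLLOW(S) ⊇ {$}; new: +{$}
  S→a C: FOLLOW(C) ⊇ FOLLOW(S) ⊇ {$}; new: +{$}
  FOLLOW[S]={$}  FOLLOW[A]={b,c,d}  FOLLOW[B]={$,c,d}  FOLLOW[C]={$}
round 2: — fixpoint
  FOLLOW[S]={$}  FOLLOW[A]={b,c,d}  FOLLOW[B]={$,c,d}  FOLLOW[C]={$}

FOLLOW(B) = ["$", "c", "d"]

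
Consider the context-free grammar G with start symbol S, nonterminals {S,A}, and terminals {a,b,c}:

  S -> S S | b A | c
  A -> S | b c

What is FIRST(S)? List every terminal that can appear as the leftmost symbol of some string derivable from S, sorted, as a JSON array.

FIRST iteration:
pass 1:
  A via A→b c: +{b}
  S via S→b A: +{b}
  S via S→c: +{c}
  FIRST(S)={b,c}  FIRST(A)={b}
pass 2:
  A via A→S: +{c}
  FIRST(S)={b,c}  FIRST(A)={b,c}
pass 3: done
  FIRST(S)={b,c}  FIRST(A)={b,c}

FIRST(S) = ["b", "c"]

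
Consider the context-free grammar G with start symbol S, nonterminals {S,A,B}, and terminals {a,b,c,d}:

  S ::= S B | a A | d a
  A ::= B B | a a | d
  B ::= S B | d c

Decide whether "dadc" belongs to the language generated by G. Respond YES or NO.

CNF form of G:
  S -> S B | T0 A | T1 T0
  A -> B B | T0 T0 | d
  B -> S B | T1 T2
  T0 -> a
  T1 -> d
  T2 -> c

CYK table (by increasing span):
  cell(0,0) d: {A,T1}  orig:{A}
  cell(1,1) a: {T0}  orig:{}
  cell(2,2) d: {A,T1}  orig:{A}
  cell(3,3) c: {T2}  orig:{}
  cell(0,1) da: {S}
  cell(1,2) ad: {S}
  cell(2,3) dc: {B}
  cell(0,2) dad: ∅
  cell(1,3) adc: ∅
  cell(0,3) dadc: {B,S}

S ∈ T[0,3] ⇒ YES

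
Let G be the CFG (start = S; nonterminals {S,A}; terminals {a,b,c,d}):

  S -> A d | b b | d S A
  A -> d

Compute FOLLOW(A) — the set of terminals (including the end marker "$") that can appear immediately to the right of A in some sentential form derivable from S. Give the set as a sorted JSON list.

FIRST sets, iterate to fixpoint:
[1]
  A via A→d: +{d}
  S via S→A d: +{d}
  S via S→b b: +{b}
  S: {b,d}  A: {d}
[2] (no change)
  S: {b,d}  A: {d}

Compute FOLLOW by fixpoint:
seed FOLLOW(S) with $
pass 1:
  S→A d: FOLLOW(A) ⊇ FIRST(d) = {d}; new: +{d}
  S→d S A: FOLLOW(S) ⊇ FIRST(A) = {d}; new: +{d}
  S→d S A: FOLLOW(A) ⊇ FOLLOW(S) ⊇ {$,d}; new: +{$}
  FOLLOW[S]={$,d}  FOLLOW[A]={$,d}
pass 2: (stable)
  FOLLOW[S]={$,d}  FOLLOW[A]={$,d}

FOLLOW(A) = ["$", "d"]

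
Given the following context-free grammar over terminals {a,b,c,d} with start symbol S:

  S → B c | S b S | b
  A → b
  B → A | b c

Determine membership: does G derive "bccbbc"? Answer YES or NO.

CNF form of G:
  S -> B T1 | S X2 | b
  A -> b
  B -> T0 T1 | b
  T0 -> b
  T1 -> c
  X2 -> T0 S

Fill CYK table bottom-up:
  cell(0,0) b: {A,B,S,T0}  orig:{A,B,S}
  cell(1,1) c: {T1}  orig:{}
  cell(2,2) c: {T1}  orig:{}
  cell(3,3) b: {A,B,S,T0}  orig:{A,B,S}
  cell(4,4) b: {A,B,S,T0}  orig:{A,B,S}
  cell(5,5) c: {T1}  orig:{}
  cell(0,1) bc: {B,S}
  cell(1,2) cc: ∅
  cell(2,3) cb: ∅
  cell(3,4) bb: {X2}  orig:{}
  cell(4,5) bc: {B,S}
  cell(0,2) bcc: {S}
  cell(1,3) ccb: ∅
  cell(2,4) cbb: ∅
  cell(3,5) bbc: {X2}  orig:{}
  cell(0,3) bccb: ∅
  cell(1,4) ccbb: ∅
  cell(2,5) cbbc: ∅
  cell(0,4) bccbb: {S}
  cell(1,5) ccbbc: ∅
  cell(0,5) bccbbc: {S}

S ∈ T[0,5] ⇒ YES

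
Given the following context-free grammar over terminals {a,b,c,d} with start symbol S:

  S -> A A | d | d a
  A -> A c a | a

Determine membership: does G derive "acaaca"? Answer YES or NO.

CNF form of G:
  S -> A A | T2 T1 | d
  A -> A X3 | a
  T0 -> c
  T1 -> a
  T2 -> d
  X3 -> T0 T1

Fill CYK table bottom-up:
  T[0,0] 'a' = {A,T1}  orig:{A}
  T[1,1] 'c' = {T0}  orig:{}
  T[2,2] 'a' = {A,T1}  orig:{A}
  T[3,3] 'a' = {A,T1}  orig:{A}
  T[4,4] 'c' = {T0}  orig:{}
  T[5,5] 'a' = {A,T1}  orig:{A}
  T[0,1] 'ac' = ∅
  T[1,2] 'ca' = {X3}  orig:{}
  T[2,3] 'aa' = {S}
  T[3,4] 'ac' = ∅
  T[4,5] 'ca' = {X3}  orig:{}
  T[0,2] 'aca' = {A}
  T[1,3] 'caa' = ∅
  T[2,4] 'aac' = ∅
  T[3,5] 'aca' = {A}
  T[0,3] 'acaa' = {S}
  T[1,4] 'caac' = ∅
  T[2,5] 'aaca' = {S}
  T[0,4] 'acaac' = ∅
  T[1,5] 'caaca' = ∅
  T[0,5] 'acaaca' = {S}

S ∈ T[0,5] ⇒ YES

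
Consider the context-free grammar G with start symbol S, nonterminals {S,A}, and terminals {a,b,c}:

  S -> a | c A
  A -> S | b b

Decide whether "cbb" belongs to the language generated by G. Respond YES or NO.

Convert to CNF:
  S -> T1 A | a
  A -> T0 T0 | T1 A | a
  T0 -> b
  T1 -> c

CYK fill:
  T[0,0] 'c' = {T1}  orig:{}
  T[1,1] 'b' = {T0}  orig:{}
  T[2,2] 'b' = {T0}  orig:{}
  T[0,1] 'cb' = ∅
  T[1,2] 'bb' = {A}
  T[0,2] 'cbb' = {A,S}

S ∈ T[0,2] ⇒ YES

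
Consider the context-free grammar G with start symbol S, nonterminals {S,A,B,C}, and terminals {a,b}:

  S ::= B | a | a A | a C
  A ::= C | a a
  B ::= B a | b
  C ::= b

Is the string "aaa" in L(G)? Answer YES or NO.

CNF form of G:
  S -> B T0 | T0 A | T0 C | a | b
  A -> T0 T0 | b
  B -> B T0 | b
  C -> b
  T0 -> a

CYK table (by increasing span):
  cell(0,0) a: {S,T0}  orig:{S}
  cell(1,1) a: {S,T0}  orig:{S}
  cell(2,2) a: {S,T0}  orig:{S}
  cell(0,1) aa: {A}
  cell(1,2) aa: {A}
  cell(0,2) aaa: {S}

S ∈ T[0,2] ⇒ YES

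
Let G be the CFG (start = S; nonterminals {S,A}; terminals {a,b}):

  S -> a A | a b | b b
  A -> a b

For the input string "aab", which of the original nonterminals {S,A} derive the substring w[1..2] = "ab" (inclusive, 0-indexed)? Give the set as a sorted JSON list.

Convert to CNF:
  S -> T0 A | T0 T1 | T1 T1
  A -> T0 T1
  T0 -> a
  T1 -> b

CYK fill, restricted to cells inside w[1..2]:
  cell(1,1) a: {T0}  orig:{}
  cell(2,2) b: {T1}  orig:{}
  cell(1,2) ab: {A,S}

Original NTs in T[1,2] deriving "ab": ["A", "S"]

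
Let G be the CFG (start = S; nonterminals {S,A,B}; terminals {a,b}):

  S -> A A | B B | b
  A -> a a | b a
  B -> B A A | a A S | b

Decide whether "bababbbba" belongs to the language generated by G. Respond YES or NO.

Convert to CNF:
  S -> A A | B B | b
  A -> T0 T0 | T1 T0
  B -> B X2 | T0 X3 | b
  T0 -> a
  T1 -> b
  X2 -> A A
  X3 -> A S

CYK table (by increasing span):
  [0..0]={B,S,T1}  "b"  orig:{B,S}
  [1..1]={T0}  "a"  orig:{}
  [2..2]={B,S,T1}  "b"  orig:{B,S}
  [3..3]={T0}  "a"  orig:{}
  [4..4]={B,S,T1}  "b"  orig:{B,S}
  [5..5]={B,S,T1}  "b"  orig:{B,S}
  [6..6]={B,S,T1}  "b"  orig:{B,S}
  [7..7]={B,S,T1}  "b"  orig:{B,S}
  [8..8]={T0}  "a"  orig:{}
  [0..1]={A}  "ba"
  [1..2]=∅  "ab"
  [2..3]={A}  "ba"
  [3..4]=∅  "ab"
  [4..5]={S}  "bb"
  [5..6]={S}  "bb"
  [6..7]={S}  "bb"
  [7..8]={A}  "ba"
  [0..2]={X3}  "bab"  orig:{}
  [1..3]=∅  "aba"
  [2..4]={X3}  "bab"  orig:{}
  [3..5]=∅  "abb"
  [4..6]=∅  "bbb"
  [5..7]=∅  "bbb"
  [6..8]=∅  "bba"
  [0..3]={S,X2}  "baba"  orig:{S}
  [1..4]={B}  "abab"
  [2..5]={X3}  "babb"  orig:{}
  [3..6]=∅  "abbb"
  [4..7]=∅  "bbbb"
  [5..8]=∅  "bbba"
  [0..4]={S}  "babab"
  [1..5]={B,S}  "ababb"
  [2..6]=∅  "babbb"
  [3..7]=∅  "abbbb"
  [4..8]=∅  "bbbba"
  [0..5]={S}  "bababb"
  [1..6]={S}  "ababbb"
  [2..7]=∅  "babbbb"
  [3..8]=∅  "abbbba"
  [0..6]=∅  "bababbb"
  [1..7]=∅  "ababbbb"
  [2..8]=∅  "babbbba"
  [0..7]=∅  "bababbbb"
  [1..8]=∅  "ababbbba"
  [0..8]=∅  "bababbbba"

S ∉ T[0,8] ⇒ NO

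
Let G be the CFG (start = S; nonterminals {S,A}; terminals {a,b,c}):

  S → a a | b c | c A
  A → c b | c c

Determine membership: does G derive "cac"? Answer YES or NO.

CNF form of G:
  S -> T0 A | T1 T0 | T2 T2
  A -> T0 T0 | T0 T1
  T0 -> c
  T1 -> b
  T2 -> a

CYK table (by increasing span):
  T[0,0] 'c' = {T0}  orig:{}
  T[1,1] 'a' = {T2}  orig:{}
  T[2,2] 'c' = {T0}  orig:{}
  T[0,1] 'ca' = ∅
  T[1,2] 'ac' = ∅
  T[0,2] 'cac' = ∅

S ∉ T[0,2] ⇒ NO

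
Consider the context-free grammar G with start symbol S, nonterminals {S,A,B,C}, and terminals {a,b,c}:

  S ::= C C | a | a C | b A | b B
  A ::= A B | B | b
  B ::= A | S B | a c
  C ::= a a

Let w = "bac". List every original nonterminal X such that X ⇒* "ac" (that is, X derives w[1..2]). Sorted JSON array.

Convert to CNF:
  S -> C C | T0 C | T2 A | T2 B | a
  A -> A B | S B | T0 T1 | b
  B -> A B | S B | T0 T1 | b
  C -> T0 T0
  T0 -> a
  T1 -> c
  T2 -> b

Fill CYK table bottom-up (cells [i..j] with 1 ≤ i ≤ j ≤ 2 only):
  T[1,1] 'a' = {S,T0}  orig:{S}
  T[2,2] 'c' = {T1}  orig:{}
  T[1,2] 'ac' = {A,B}

Original NTs in T[1,2] deriving "ac": ["A", "B"]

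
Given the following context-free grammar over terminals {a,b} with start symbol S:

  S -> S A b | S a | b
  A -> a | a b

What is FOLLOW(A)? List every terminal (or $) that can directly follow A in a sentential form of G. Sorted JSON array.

Compute FIRST by fixpoint:
[1]
  A via A→a: +{a}
  S via S→b: +{b}
  FIRST(S)={b}  FIRST(A)={a}
[2] (no change)
  FIRST(S)={b}  FIRST(A)={a}

Compute FOLLOW by fixpoint:
seed FOLLOW(S) with $
pass 1:
  S→S A b: FOLLOW(S) ⊇ FIRST(A) = {a}; new: +{a}
  S→S A b: FOLLOW(A) ⊇ FIRST(b) = {b}; new: +{b}
  S: {$,a}  A: {b}
pass 2: (no change)
  S: {$,a}  A: {b}

FOLLOW(A) = ["b"]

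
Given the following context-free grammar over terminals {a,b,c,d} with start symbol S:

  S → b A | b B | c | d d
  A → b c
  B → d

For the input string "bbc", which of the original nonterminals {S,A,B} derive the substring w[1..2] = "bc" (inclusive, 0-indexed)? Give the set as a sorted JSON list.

Convert to CNF:
  S -> T0 A | T0 B | T2 T2 | c
  A -> T0 T1
  B -> d
  T0 -> b
  T1 -> c
  T2 -> d

Fill CYK table bottom-up, restricted to cells inside w[1..2]:
  cell(1,1) b: {T0}  orig:{}
  cell(2,2) c: {S,T1}  orig:{S}
  cell(1,2) bc: {A}

Original NTs in T[1,2] deriving "bc": ["A"]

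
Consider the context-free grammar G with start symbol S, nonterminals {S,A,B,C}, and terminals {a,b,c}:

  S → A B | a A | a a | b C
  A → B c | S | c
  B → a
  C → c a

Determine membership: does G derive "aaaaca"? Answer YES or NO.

CNF form of G:
  S -> A B | T1 A | T1 T1 | T2 C
  A -> A B | B T0 | T1 A | T1 T1 | T2 C | c
  B -> a
  C -> T0 T1
  T0 -> c
  T1 -> a
  T2 -> b

CYK table (by increasing span):
  cell(0,0) a: {B,T1}  orig:{B}
  cell(1,1) a: {B,T1}  orig:{B}
  cell(2,2) a: {B,T1}  orig:{B}
  cell(3,3) a: {B,T1}  orig:{B}
  cell(4,4) c: {A,T0}  orig:{A}
  cell(5,5) a: {B,T1}  orig:{B}
  cell(0,1) aa: {A,S}
  cell(1,2) aa: {A,S}
  cell(2,3) aa: {A,S}
  cell(3,4) ac: {A,S}
  cell(4,5) ca: {A,C,S}
  cell(0,2) aaa: {A,S}
  cell(1,3) aaa: {A,S}
  cell(2,4) aac: {A,S}
  cell(3,5) aca: {A,S}
  cell(0,3) aaaa: {A,S}
  cell(1,4) aaac: {A,S}
  cell(2,5) aaca: {A,S}
  cell(0,4) aaaac: {A,S}
  cell(1,5) aaaca: {A,S}
  cell(0,5) aaaaca: {A,S}

S ∈ T[0,5] ⇒ YES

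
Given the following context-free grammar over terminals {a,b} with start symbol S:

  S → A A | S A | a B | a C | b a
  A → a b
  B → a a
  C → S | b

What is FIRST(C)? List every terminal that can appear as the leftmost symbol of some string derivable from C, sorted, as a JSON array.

FIRST sets, iterate to fixpoint:
[1]
  A via A→a b: +{a}
  B via B→a a: +{a}
  C via C→b: +{b}
  S via S→A A: +{a}
  S via S→b a: +{b}
  S: {a,b}  A: {a}  B: {a}  C: {b}
[2]
  C via C→S: +{a}
  S: {a,b}  A: {a}  B: {a}  C: {a,b}
[3] done
  S: {a,b}  A: {a}  B: {a}  C: {a,b}

FIRST(C) = ["a", "b"]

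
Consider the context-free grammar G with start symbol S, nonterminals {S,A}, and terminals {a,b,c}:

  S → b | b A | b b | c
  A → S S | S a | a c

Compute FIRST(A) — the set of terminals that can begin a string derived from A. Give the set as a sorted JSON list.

Compute FIRST by fixpoint:
[1]
  A via A→a c: +{a}
  S via S→b: +{b}
  S via S→c: +{c}
  FIRST[S]={b,c}  FIRST[A]={a}
[2]
  A via A→S S: +{b,c}
  FIRST[S]={b,c}  FIRST[A]={a,b,c}
[3] (stable)
  FIRST[S]={b,c}  FIRST[A]={a,b,c}

FIRST(A) = ["a", "b", "c"]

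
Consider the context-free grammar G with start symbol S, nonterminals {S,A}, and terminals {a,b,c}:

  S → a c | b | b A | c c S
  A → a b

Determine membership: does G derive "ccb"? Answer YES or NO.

CNF form of G:
  S -> T0 T2 | T1 A | T2 X3 | b
  A -> T0 T1
  T0 -> a
  T1 -> b
  T2 -> c
  X3 -> T2 S

CYK table (by increasing span):
  [0..0]={T2}  "c"  orig:{}
  [1..1]={T2}  "c"  orig:{}
  [2..2]={S,T1}  "b"  orig:{S}
  [0..1]=∅  "cc"
  [1..2]={X3}  "cb"  orig:{}
  [0..2]={S}  "ccb"

S ∈ T[0,2] ⇒ YES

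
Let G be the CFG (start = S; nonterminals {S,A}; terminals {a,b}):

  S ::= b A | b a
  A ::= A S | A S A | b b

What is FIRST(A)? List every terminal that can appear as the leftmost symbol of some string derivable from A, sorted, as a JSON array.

Compute FIRST by fixpoint:
[1]
  A via A→b b: +{b}
  S via S→b A: +{b}
  FIRST(S)={b}  FIRST(A)={b}
[2] — fixpoint
  FIRST(S)={b}  FIRST(A)={b}

FIRST(A) = ["b"]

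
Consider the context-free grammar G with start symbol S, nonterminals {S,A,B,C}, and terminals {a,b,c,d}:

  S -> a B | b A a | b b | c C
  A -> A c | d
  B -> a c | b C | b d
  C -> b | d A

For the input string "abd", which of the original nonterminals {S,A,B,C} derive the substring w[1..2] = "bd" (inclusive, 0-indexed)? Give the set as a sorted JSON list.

CNF form of G:
  S -> T0 C | T1 B | T2 T2 | T2 X4
  A -> A T0 | d
  B -> T1 T0 | T2 C | T2 T3
  C -> T3 A | b
  T0 -> c
  T1 -> a
  T2 -> b
  T3 -> d
  X4 -> A T1

CYK table (by increasing span) (cells [i..j] with 1 ≤ i ≤ j ≤ 2 only):
  T[1,1] 'b' = {C,T2}  orig:{C}
  T[2,2] 'd' = {A,T3}  orig:{A}
  T[1,2] 'bd' = {B}

Original NTs in T[1,2] deriving "bd": ["B"]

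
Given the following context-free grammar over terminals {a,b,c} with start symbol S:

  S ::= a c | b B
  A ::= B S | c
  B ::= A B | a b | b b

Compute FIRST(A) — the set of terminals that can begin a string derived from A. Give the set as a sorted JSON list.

FIRST iteration:
[1]
  A via A→c: +{c}
  B via B→A B: +{c}
  B via B→a b: +{a}
  B via B→b b: +{b}
  S via S→a c: +{a}
  S via S→b B: +{b}
  FIRST(S)={a,b}  FIRST(A)={c}  FIRST(B)={a,b,c}
[2]
  A via A→B S: +{a,b}
  FIRST(S)={a,b}  FIRST(A)={a,b,c}  FIRST(B)={a,b,c}
[3] (stable)
  FIRST(S)={a,b}  FIRST(A)={a,b,c}  FIRST(B)={a,b,c}

FIRST(A) = ["a", "b", "c"]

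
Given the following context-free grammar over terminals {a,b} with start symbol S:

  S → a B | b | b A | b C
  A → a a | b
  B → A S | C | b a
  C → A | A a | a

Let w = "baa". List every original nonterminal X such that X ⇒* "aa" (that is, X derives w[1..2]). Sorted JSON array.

Convert to CNF:
  S -> T0 B | T1 A | T1 C | b
  A -> T0 T0 | b
  B -> A S | A T0 | T0 T0 | T1 T0 | a | b
  C -> A T0 | T0 T0 | a | b
  T0 -> a
  T1 -> b

CYK fill, restricted to cells inside w[1..2]:
  [1..1]={B,C,T0}  "a"  orig:{B,C}
  [2..2]={B,C,T0}  "a"  orig:{B,C}
  [1..2]={A,B,C,S}  "aa"

Original NTs in T[1,2] deriving "aa": ["A", "B", "C", "S"]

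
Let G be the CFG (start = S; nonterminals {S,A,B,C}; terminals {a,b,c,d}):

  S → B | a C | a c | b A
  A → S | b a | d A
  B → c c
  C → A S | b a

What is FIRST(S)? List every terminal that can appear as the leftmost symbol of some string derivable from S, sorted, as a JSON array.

Compute FIRST by fixpoint:
round 1:
  A via A→b a: +{b}
  A via A→d A: +{d}
  B via B→c c: +{c}
  C via C→A S: +{b,d}
  S via S→B: +{c}
  S via S→a C: +{a}
  S via S→b A: +{b}
  FIRST(S)={a,b,c}  FIRST(A)={b,d}  FIRST(B)={c}  FIRST(C)={b,d}
round 2:
  A via A→S: +{a,c}
  C via C→A S: +{a,c}
  FIRST(S)={a,b,c}  FIRST(A)={a,b,c,d}  FIRST(B)={c}  FIRST(C)={a,b,c,d}
round 3: (stable)
  FIRST(S)={a,b,c}  FIRST(A)={a,b,c,d}  FIRST(B)={c}  FIRST(C)={a,b,c,d}

FIRST(S) = ["a", "b", "c"]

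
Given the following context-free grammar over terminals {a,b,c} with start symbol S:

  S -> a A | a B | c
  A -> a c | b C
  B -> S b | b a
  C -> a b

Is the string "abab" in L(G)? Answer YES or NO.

Convert to CNF:
  S -> T0 A | T0 B | c
  A -> T0 T1 | T2 C
  B -> S T2 | T2 T0
  C -> T0 T2
  T0 -> a
  T1 -> c
  T2 -> b

CYK table (by increasing span):
  T[0,0] 'a' = {T0}  orig:{}
  T[1,1] 'b' = {T2}  orig:{}
  T[2,2] 'a' = {T0}  orig:{}
  T[3,3] 'b' = {T2}  orig:{}
  T[0,1] 'ab' = {C}
  T[1,2] 'ba' = {B}
  T[2,3] 'ab' = {C}
  T[0,2] 'aba' = {S}
  T[1,3] 'bab' = {A}
  T[0,3] 'abab' = {B,S}

S ∈ T[0,3] ⇒ YES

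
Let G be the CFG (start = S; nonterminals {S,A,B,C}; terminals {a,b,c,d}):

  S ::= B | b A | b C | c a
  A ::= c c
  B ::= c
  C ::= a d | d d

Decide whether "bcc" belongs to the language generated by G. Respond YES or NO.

Convert to CNF:
  S -> T0 T1 | T3 A | T3 C | c
  A -> T0 T0
  B -> c
  C -> T1 T2 | T2 T2
  T0 -> c
  T1 -> a
  T2 -> d
  T3 -> b

CYK table (by increasing span):
  [0..0]={T3}  "b"  orig:{}
  [1..1]={B,S,T0}  "c"  orig:{B,S}
  [2..2]={B,S,T0}  "c"  orig:{B,S}
  [0..1]=∅  "bc"
  [1..2]={A}  "cc"
  [0..2]={S}  "bcc"

S ∈ T[0,2] ⇒ YES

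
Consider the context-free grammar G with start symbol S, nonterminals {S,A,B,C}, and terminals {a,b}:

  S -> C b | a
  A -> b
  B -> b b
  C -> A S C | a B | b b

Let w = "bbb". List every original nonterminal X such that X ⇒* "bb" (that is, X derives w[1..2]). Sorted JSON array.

Convert to CNF:
  S -> C T0 | a
  A -> b
  B -> T0 T0
  C -> A X2 | T0 T0 | T1 B
  T0 -> b
  T1 -> a
  X2 -> S C

CYK table (by increasing span) — only the sub-triangle for w[1..2]:
  cell(1,1) b: {A,T0}  orig:{A}
  cell(2,2) b: {A,T0}  orig:{A}
  cell(1,2) bb: {B,C}

Original NTs in T[1,2] deriving "bb": ["B", "C"]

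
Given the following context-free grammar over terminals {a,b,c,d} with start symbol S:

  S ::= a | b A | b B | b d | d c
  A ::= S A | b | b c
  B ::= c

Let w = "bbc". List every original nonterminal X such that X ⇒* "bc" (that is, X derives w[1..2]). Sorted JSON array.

CNF form of G:
  S -> T0 A | T0 B | T0 T2 | T2 T1 | a
  A -> S A | T0 T1 | b
  B -> c
  T0 -> b
  T1 -> c
  T2 -> d

CYK fill (cells [i..j] with 1 ≤ i ≤ j ≤ 2 only):
  T[1,1] 'b' = {A,T0}  orig:{A}
  T[2,2] 'c' = {B,T1}  orig:{B}
  T[1,2] 'bc' = {A,S}

Original NTs in T[1,2] deriving "bc": ["A", "S"]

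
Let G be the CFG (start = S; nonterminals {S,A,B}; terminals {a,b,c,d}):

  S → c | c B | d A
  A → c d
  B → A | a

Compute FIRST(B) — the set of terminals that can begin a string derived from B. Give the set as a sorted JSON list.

Compute FIRST by fixpoint:
[1]
  A via A→c d: +{c}
  B via B→A: +{c}
  B via B→a: +{a}
  S via S→c: +{c}
  S via S→d A: +{d}
  FIRST(S)={c,d}  FIRST(A)={c}  FIRST(B)={a,c}
[2] done
  FIRST(S)={c,d}  FIRST(A)={c}  FIRST(B)={a,c}

FIRST(B) = ["a", "c"]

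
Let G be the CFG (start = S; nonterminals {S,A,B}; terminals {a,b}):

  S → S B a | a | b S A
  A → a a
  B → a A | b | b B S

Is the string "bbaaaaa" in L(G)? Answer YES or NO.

CNF form of G:
  S -> S X3 | T1 X4 | a
  A -> T0 T0
  B -> T0 A | T1 X2 | b
  T0 -> a
  T1 -> b
  X2 -> B S
  X3 -> B T0
  X4 -> S A

CYK table (by increasing span):
  [0..0]={B,T1}  "b"  orig:{B}
  [1..1]={B,T1}  "b"  orig:{B}
  [2..2]={S,T0}  "a"  orig:{S}
  [3..3]={S,T0}  "a"  orig:{S}
  [4..4]={S,T0}  "a"  orig:{S}
  [5..5]={S,T0}  "a"  orig:{S}
  [6..6]={S,T0}  "a"  orig:{S}
  [0..1]=∅  "bb"
  [1..2]={X2,X3}  "ba"  orig:{}
  [2..3]={A}  "aa"
  [3..4]={A}  "aa"
  [4..5]={A}  "aa"
  [5..6]={A}  "aa"
  [0..2]={B}  "bba"
  [1..3]=∅  "baa"
  [2..4]={B,X4}  "aaa"  orig:{B}
  [3..5]={B,X4}  "aaa"  orig:{B}
  [4..6]={B,X4}  "aaa"  orig:{B}
  [0..3]={X2,X3}  "bbaa"  orig:{}
  [1..4]={S}  "baaa"
  [2..5]={X2,X3}  "aaaa"  orig:{}
  [3..6]={X2,X3}  "aaaa"  orig:{}
  [0..4]={X2}  "bbaaa"  orig:{}
  [1..5]={B}  "baaaa"
  [2..6]={S}  "aaaaa"
  [0..5]=∅  "bbaaaa"
  [1..6]={X2,X3,X4}  "baaaaa"  orig:{}
  [0..6]={B,S}  "bbaaaaa"

S ∈ T[0,6] ⇒ YES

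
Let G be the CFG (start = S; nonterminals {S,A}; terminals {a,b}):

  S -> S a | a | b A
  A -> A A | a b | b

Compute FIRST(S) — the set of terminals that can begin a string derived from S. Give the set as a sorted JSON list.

FIRST iteration:
[1]
  A via A→a b: +{a}
  A via A→b: +{b}
  S via S→a: +{a}
  S via S→b A: +{b}
  FIRST[S]={a,b}  FIRST[A]={a,b}
[2] — fixpoint
  FIRST[S]={a,b}  FIRST[A]={a,b}

FIRST(S) = ["a", "b"]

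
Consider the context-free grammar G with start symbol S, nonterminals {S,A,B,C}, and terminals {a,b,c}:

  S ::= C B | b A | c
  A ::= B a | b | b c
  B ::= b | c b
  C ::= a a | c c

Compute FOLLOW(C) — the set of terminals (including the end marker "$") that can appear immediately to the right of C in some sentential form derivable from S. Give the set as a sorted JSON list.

FIRST sets, iterate to fixpoint:
[1]
  A via A→b: +{b}
  B via B→b: +{b}
  B via B→c b: +{c}
  C via C→a a: +{a}
  C via C→c c: +{c}
  S via S→C B: +{a,c}
  S via S→b A: +{b}
  FIRST[S]={a,b,c}  FIRST[A]={b}  FIRST[B]={b,c}  FIRST[C]={a,c}
[2]
  A via A→B a: +{c}
  FIRST[S]={a,b,c}  FIRST[A]={b,c}  FIRST[B]={b,c}  FIRST[C]={a,c}
[3] (no change)
  FIRST[S]={a,b,c}  FIRST[A]={b,c}  FIRST[B]={b,c}  FIRST[C]={a,c}

FOLLOW iteration:
FOLLOW(S) := {$}
[1]
  A→B a: FOLLOW(B) ⊇ FIRST(a) = {a}; new: +{a}
  S→C B: FOLLOW(C) ⊇ FIRST(B) = {b,c}; new: +{b,c}
  S→C B: FOLLOW(B) ⊇ FOLLOW(S) ⊇ {$}; new: +{$}
  S→b A: FOLLOW(A) ⊇ FOLLOW(S) ⊇ {$}; new: +{$}
  FOLLOW[S]={$}  FOLLOW[A]={$}  FOLLOW[B]={$,a}  FOLLOW[C]={b,c}
[2] (stable)
  FOLLOW[S]={$}  FOLLOW[A]={$}  FOLLOW[B]={$,a}  FOLLOW[C]={b,c}

FOLLOW(C) = ["b", "c"]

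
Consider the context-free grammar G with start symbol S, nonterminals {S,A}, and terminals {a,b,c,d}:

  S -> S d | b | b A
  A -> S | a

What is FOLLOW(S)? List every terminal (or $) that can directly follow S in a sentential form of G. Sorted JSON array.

FIRST sets, iterate to fixpoint:
round 1:
  A via A→a: +{a}
  S via S→b: +{b}
  S: {b}  A: {a}
round 2:
  A via A→S: +{b}
  S: {b}  A: {a,b}
round 3: (no change)
  S: {b}  A: {a,b}

FOLLOW iteration:
FOLLOW(S) := {$}
iter 1:
  S→S d: FOLLOW(S) ⊇ FIRST(d) = {d}; new: +{d}
  S→b A: FOLLOW(A) ⊇ FOLLOW(S) ⊇ {$,d}; new: +{$,d}
  S: {$,d}  A: {$,d}
iter 2: — fixpoint
  S: {$,d}  A: {$,d}

FOLLOW(S) = ["$", "d"]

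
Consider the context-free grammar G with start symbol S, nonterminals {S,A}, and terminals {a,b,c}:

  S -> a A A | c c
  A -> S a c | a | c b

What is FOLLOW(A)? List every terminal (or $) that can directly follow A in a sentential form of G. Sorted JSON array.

FIRST iteration:
iter 1:
  A via A→a: +{a}
  A via A→c b: +{c}
  S via S→a A A: +{a}
  S via S→c c: +{c}
  S: {a,c}  A: {a,c}
iter 2: (stable)
  S: {a,c}  A: {a,c}

FOLLOW sets:
initialize: $ ∈ FOLLOW(S)
pass 1:
  A→S a c: FOLLOW(S) ⊇ FIRST(a) = {a}; new: +{a}
  S→a A A: FOLLOW(A) ⊇ FIRST(A) = {a,c}; new: +{a,c}
  S→a A A: FOLLOW(A) ⊇ FOLLOW(S) ⊇ {$,a}; new: +{$}
  FOLLOW[S]={$,a}  FOLLOW[A]={$,a,c}
pass 2: (no change)
  FOLLOW[S]={$,a}  FOLLOW[A]={$,a,c}

FOLLOW(A) = ["$", "a", "c"]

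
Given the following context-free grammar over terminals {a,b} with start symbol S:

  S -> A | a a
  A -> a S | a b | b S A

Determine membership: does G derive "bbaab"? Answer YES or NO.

Convert to CNF:
  S -> T0 S | T0 T0 | T0 T1 | T1 X3
  A -> T0 S | T0 T1 | T1 X2
  T0 -> a
  T1 -> b
  X2 -> S A
  X3 -> S A

Fill CYK table bottom-up:
  [0..0]={T1}  "b"  orig:{}
  [1..1]={T1}  "b"  orig:{}
  [2..2]={T0}  "a"  orig:{}
  [3..3]={T0}  "a"  orig:{}
  [4..4]={T1}  "b"  orig:{}
  [0..1]=∅  "bb"
  [1..2]=∅  "ba"
  [2..3]={S}  "aa"
  [3..4]={A,S}  "ab"
  [0..2]=∅  "bba"
  [1..3]=∅  "baa"
  [2..4]={A,S}  "aab"
  [0..3]=∅  "bbaa"
  [1..4]=∅  "baab"
  [0..4]=∅  "bbaab"

S ∉ T[0,4] ⇒ NO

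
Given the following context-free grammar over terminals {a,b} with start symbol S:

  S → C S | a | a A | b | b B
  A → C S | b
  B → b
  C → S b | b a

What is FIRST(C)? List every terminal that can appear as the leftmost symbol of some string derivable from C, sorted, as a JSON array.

FIRST iteration:
round 1:
  A via A→b: +{b}
  B via B→b: +{b}
  C via C→b a: +{b}
  S via S→C S: +{b}
  S via S→a: +{a}
  FIRST(S)={a,b}  FIRST(A)={b}  FIRST(B)={b}  FIRST(C)={b}
round 2:
  C via C→S b: +{a}
  FIRST(S)={a,b}  FIRST(A)={b}  FIRST(B)={b}  FIRST(C)={a,b}
round 3:
  A via A→C S: +{a}
  FIRST(S)={a,b}  FIRST(A)={a,b}  FIRST(B)={b}  FIRST(C)={a,b}
round 4: done
  FIRST(S)={a,b}  FIRST(A)={a,b}  FIRST(B)={b}  FIRST(C)={a,b}

FIRST(C) = ["a", "b"]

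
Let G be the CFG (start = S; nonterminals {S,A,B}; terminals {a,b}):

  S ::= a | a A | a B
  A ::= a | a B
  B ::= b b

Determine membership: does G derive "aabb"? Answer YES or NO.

Convert to CNF:
  S -> T0 A | T0 B | a
  A -> T0 B | a
  B -> T1 T1
  T0 -> a
  T1 -> b

CYK fill:
  T[0,0] 'a' = {A,S,T0}  orig:{A,S}
  T[1,1] 'a' = {A,S,T0}  orig:{A,S}
  T[2,2] 'b' = {T1}  orig:{}
  T[3,3] 'b' = {T1}  orig:{}
  T[0,1] 'aa' = {S}
  T[1,2] 'ab' = ∅
  T[2,3] 'bb' = {B}
  T[0,2] 'aab' = ∅
  T[1,3] 'abb' = {A,S}
  T[0,3] 'aabb' = {S}

S ∈ T[0,3] ⇒ YES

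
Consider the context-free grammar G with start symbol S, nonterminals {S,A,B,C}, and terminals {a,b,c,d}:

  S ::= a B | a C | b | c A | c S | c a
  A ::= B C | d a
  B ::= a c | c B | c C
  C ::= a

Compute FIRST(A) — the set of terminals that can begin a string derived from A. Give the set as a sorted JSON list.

FIRST sets, iterate to fixpoint:
iter 1:
  A via A→d a: +{d}
  B via B→a c: +{a}
  B via B→c B: +{c}
  C via C→a: +{a}
  S via S→a B: +{a}
  S via S→b: +{b}
  S via S→c A: +{c}
  FIRST(S)={a,b,c}  FIRST(A)={d}  FIRST(B)={a,c}  FIRST(C)={a}
iter 2:
  A via A→B C: +{a,c}
  FIRST(S)={a,b,c}  FIRST(A)={a,c,d}  FIRST(B)={a,c}  FIRST(C)={a}
iter 3: (no change)
  FIRST(S)={a,b,c}  FIRST(A)={a,c,d}  FIRST(B)={a,c}  FIRST(C)={a}

FIRST(A) = ["a", "c", "d"]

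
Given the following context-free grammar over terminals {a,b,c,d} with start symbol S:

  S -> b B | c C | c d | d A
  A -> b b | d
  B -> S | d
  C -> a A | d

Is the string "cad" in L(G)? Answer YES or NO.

CNF form of G:
  S -> T0 B | T1 C | T1 T2 | T2 A
  A -> T0 T0 | d
  B -> T0 B | T1 C | T1 T2 | T2 A | d
  C -> T3 A | d
  T0 -> b
  T1 -> c
  T2 -> d
  T3 -> a

Fill CYK table bottom-up:
  [0..0]={T1}  "c"  orig:{}
  [1..1]={T3}  "a"  orig:{}
  [2..2]={A,B,C,T2}  "d"  orig:{A,B,C}
  [0..1]=∅  "ca"
  [1..2]={C}  "ad"
  [0..2]={B,S}  "cad"

S ∈ T[0,2] ⇒ YES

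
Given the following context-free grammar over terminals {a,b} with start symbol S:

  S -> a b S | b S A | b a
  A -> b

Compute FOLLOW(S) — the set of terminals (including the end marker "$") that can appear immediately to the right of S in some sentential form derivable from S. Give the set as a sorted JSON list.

FIRST sets, iterate to fixpoint:
iter 1:
  A via A→b: +{b}
  S via S→a b S: +{a}
  S via S→b S A: +{b}
  FIRST(S)={a,b}  FIRST(A)={b}
iter 2: (stable)
  FIRST(S)={a,b}  FIRST(A)={b}

FOLLOW iteration:
FOLLOW(S) := {$}
[1]
  S→b S A: FOLLOW(S) ⊇ FIRST(A) = {b}; new: +{b}
  S→b S A: FOLLOW(A) ⊇ FOLLOW(S) ⊇ {$,b}; new: +{$,b}
  FOLLOW[S]={$,b}  FOLLOW[A]={$,b}
[2] (stable)
  FOLLOW[S]={$,b}  FOLLOW[A]={$,b}

FOLLOW(S) = ["$", "b"]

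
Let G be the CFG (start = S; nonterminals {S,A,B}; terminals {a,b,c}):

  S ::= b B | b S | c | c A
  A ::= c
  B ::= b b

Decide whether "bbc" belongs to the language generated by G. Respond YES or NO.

Convert to CNF:
  S -> T0 B | T0 S | T1 A | c
  A -> c
  B -> T0 T0
  T0 -> b
  T1 -> c

CYK table (by increasing span):
  [0..0]={T0}  "b"  orig:{}
  [1..1]={T0}  "b"  orig:{}
  [2..2]={A,S,T1}  "c"  orig:{A,S}
  [0..1]={B}  "bb"
  [1..2]={S}  "bc"
  [0..2]={S}  "bbc"

S ∈ T[0,2] ⇒ YES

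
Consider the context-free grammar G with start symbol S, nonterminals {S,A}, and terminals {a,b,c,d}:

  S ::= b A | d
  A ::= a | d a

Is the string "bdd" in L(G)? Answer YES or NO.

Convert to CNF:
  S -> T2 A | d
  A -> T0 T1 | a
  T0 -> d
  T1 -> a
  T2 -> b

CYK table (by increasing span):
  T[0,0] 'b' = {T2}  orig:{}
  T[1,1] 'd' = {S,T0}  orig:{S}
  T[2,2] 'd' = {S,T0}  orig:{S}
  T[0,1] 'bd' = ∅
  T[1,2] 'dd' = ∅
  T[0,2] 'bdd' = ∅

S ∉ T[0,2] ⇒ NO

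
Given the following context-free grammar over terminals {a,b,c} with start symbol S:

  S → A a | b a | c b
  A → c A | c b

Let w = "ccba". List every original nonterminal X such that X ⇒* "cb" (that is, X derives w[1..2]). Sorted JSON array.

CNF form of G:
  S -> A T2 | T0 T1 | T1 T2
  A -> T0 A | T0 T1
  T0 -> c
  T1 -> b
  T2 -> a

CYK table (by increasing span) (cells [i..j] with 1 ≤ i ≤ j ≤ 2 only):
  cell(1,1) c: {T0}  orig:{}
  cell(2,2) b: {T1}  orig:{}
  cell(1,2) cb: {A,S}

Original NTs in T[1,2] deriving "cb": ["A", "S"]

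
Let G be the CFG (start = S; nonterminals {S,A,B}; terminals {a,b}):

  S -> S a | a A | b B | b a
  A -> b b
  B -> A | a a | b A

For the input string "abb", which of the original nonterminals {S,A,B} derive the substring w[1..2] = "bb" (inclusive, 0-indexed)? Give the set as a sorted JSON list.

CNF form of G:
  S -> S T1 | T0 B | T0 T1 | T1 A
  A -> T0 T0
  B -> T0 A | T0 T0 | T1 T1
  T0 -> b
  T1 -> a

CYK table (by increasing span) (cells [i..j] with 1 ≤ i ≤ j ≤ 2 only):
  cell(1,1) b: {T0}  orig:{}
  cell(2,2) b: {T0}  orig:{}
  cell(1,2) bb: {A,B}

Original NTs in T[1,2] deriving "bb": ["A", "B"]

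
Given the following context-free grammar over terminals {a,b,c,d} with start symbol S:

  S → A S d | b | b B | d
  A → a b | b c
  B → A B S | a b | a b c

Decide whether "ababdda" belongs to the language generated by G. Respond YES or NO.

CNF form of G:
  S -> A X6 | T1 B | b | d
  A -> T0 T1 | T1 T2
  B -> A X4 | T0 T1 | T0 X5
  T0 -> a
  T1 -> b
  T2 -> c
  T3 -> d
  X4 -> B S
  X5 -> T1 T2
  X6 -> S T3

CYK fill:
  cell(0,0) a: {T0}  orig:{}
  cell(1,1) b: {S,T1}  orig:{S}
  cell(2,2) a: {T0}  orig:{}
  cell(3,3) b: {S,T1}  orig:{S}
  cell(4,4) d: {S,T3}  orig:{S}
  cell(5,5) d: {S,T3}  orig:{S}
  cell(6,6) a: {T0}  orig:{}
  cell(0,1) ab: {A,B}
  cell(1,2) ba: ∅
  cell(2,3) ab: {A,B}
  cell(3,4) bd: {X6}  orig:{}
  cell(4,5) dd: {X6}  orig:{}
  cell(5,6) da: ∅
  cell(0,2) aba: ∅
  cell(1,3) bab: {S}
  cell(2,4) abd: {X4}  orig:{}
  cell(3,5) bdd: ∅
  cell(4,6) dda: ∅
  cell(0,3) abab: ∅
  cell(1,4) babd: {X6}  orig:{}
  cell(2,5) abdd: {S}
  cell(3,6) bdda: ∅
  cell(0,4) ababd: {B}
  cell(1,5) babdd: ∅
  cell(2,6) abdda: ∅
  cell(0,5) ababdd: {X4}  orig:{}
  cell(1,6) babdda: ∅
  cell(0,6) ababdda: ∅

S ∉ T[0,6] ⇒ NO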